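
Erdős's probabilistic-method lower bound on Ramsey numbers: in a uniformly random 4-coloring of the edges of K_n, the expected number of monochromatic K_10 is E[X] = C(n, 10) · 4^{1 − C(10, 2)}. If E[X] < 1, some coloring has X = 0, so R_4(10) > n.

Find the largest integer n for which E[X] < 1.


We need C(n, 10) · 4^{1 − 45} < 1, i.e. C(n, 10) < 4^{45 − 1} = 309485009821345068724781056.
Check values of n near the boundary:
  n = 2018: C(2018, 10) = 301820606687612220663963508; 301820606687612220663963508 < 309485009821345068724781056? YES
  n = 2019: C(2019, 10) = 303322949179835278009229628; 303322949179835278009229628 < 309485009821345068724781056? YES
  n = 2020: C(2020, 10) = 304832018578739931133653656; 304832018578739931133653656 < 309485009821345068724781056? YES
  n = 2021: C(2021, 10) = 306347841644770462864800616; 306347841644770462864800616 < 309485009821345068724781056? YES
  n = 2022: C(2022, 10) = 307870445231474093395937796; 307870445231474093395937796 < 309485009821345068724781056? YES
  n = 2023: C(2023, 10) = 309399856285778485315440716; 309399856285778485315440716 < 309485009821345068724781056? YES
  n = 2024: C(2024, 10) = 310936101848269937576192656; 310936101848269937576192656 < 309485009821345068724781056? NO
The largest n with C(n, 10) < 309485009821345068724781056 is n = 2023 (where E[X] = 77349964071444621328860179/77371252455336267181195264 ≈ 0.9997). Hence R_4(10) > 2023, i.e. R_4(10) ≥ 2024.

Largest n = 2023; hence R_4(10) > 2023.


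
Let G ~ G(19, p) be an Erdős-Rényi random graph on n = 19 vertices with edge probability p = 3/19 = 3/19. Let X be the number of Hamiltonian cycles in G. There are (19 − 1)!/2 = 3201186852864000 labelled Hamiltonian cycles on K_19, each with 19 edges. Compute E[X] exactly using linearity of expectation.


K_19 has (19 − 1)!/2 = 3201186852864000 labelled Hamiltonian cycles.
For each such Hamiltonian cycle H, let X_H = 1 if all 19 edges of H are present in G. Then P[X_H = 1] = p^{19} = (3/19)^{19} = 1162261467/1978419655660313589123979.
By linearity: E[X] = Σ_H E[X_H] = 3201186852864000 · p^{19} = 3201186852864000 · 1162261467/1978419655660313589123979 = 3720616127750825791488000/1978419655660313589123979.
Numerically: E[X] ≈ 1.88.

E[X] = 3201186852864000 · (3/19)^{19} = 3720616127750825791488000/1978419655660313589123979 ≈ 1.88.


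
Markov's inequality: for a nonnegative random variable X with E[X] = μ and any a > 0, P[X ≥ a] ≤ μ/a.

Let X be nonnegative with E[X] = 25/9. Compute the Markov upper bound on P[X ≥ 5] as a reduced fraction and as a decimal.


μ = E[X] = 25/9, a = 5.
Markov: P[X ≥ 5] ≤ μ/a = (25/9)/5 = 5/9.
Numerically: ≈ 0.5556.
(Since a = 5 > μ = 2.7778, the bound 5/9 is < 1 and informative.)

P[X ≥ 5] ≤ 5/9 ≈ 0.5556.


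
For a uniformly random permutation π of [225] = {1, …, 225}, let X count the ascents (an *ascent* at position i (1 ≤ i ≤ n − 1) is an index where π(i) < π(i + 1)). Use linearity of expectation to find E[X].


Write X = Σ X_I over i = 1, …, 224, with X_I the indicator of one ascent.
There are 224 indicators.
For each fixed i, the pair (π(i), π(i+1)) is a uniformly random ordered pair of distinct values from {1, …, 225}; by symmetry P[π(i) < π(i+1)] = 1/2.
By linearity: E[X] = 224 · (1/2) = (225 − 1) · (1/2) = 112 ≈ 112.00000.

E[X] = 112 = 112.00000.


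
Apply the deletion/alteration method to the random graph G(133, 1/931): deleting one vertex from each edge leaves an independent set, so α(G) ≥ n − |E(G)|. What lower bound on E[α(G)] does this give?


E[|E(G)|] = C(133, 2)·p = 8778 · (1/931) = 66/7.
E[α(G)] ≥ n − E[|E(G)|] = 133 − 66/7 = 865/7.
Numerically: ≈ 123.571429.
(This is only a lower bound; the true E[α(G)] may be larger.)

E[α(G)] ≥ 865/7 ≈ 123.571429.


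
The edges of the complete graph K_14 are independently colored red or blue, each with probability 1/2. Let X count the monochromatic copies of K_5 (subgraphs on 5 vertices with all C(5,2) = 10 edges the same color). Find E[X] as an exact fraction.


Let X = Σ_S X_S over the C(14, 5) = 2002 subsets S of size 5, where X_S = 1 if the K_5 on S is monochromatic.
For a fixed S, the K_5 on S has C(5, 2) = 10 edges. P[all 10 edges red] = (1/2)^10, and likewise for blue, so P[monochromatic] = 2·(1/2)^10 = 2^{1 − 10} = 1/512.
By linearity: E[X] = C(14, 5) · 2^{1 − 10} = 2002 · 1/512 = 1001/256.
Numerically: E[X] ≈ 3.910156.

E[X] = C(14,5)·2^(1−C(5,2)) = 1001/256 ≈ 3.910156.


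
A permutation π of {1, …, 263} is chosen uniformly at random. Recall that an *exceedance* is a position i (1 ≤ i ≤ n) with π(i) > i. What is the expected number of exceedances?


Write X = Σ_{i=1}^{263} X_i, where X_i = 1_{π(i) > i}.
For each fixed i, π(i) is uniform over {1, …, 263} (marginal of a uniform permutation), so P[π(i) > i] = (n − i)/n. Summing: Σ_{i=1}^{263} (n − i)/n = (0 + 1 + … + 262)/263 = 263(263 − 1)/(2·263) = (263 − 1)/2.
Hence E[X] = Σ_{i=1}^{263} (263 − i)/263 = 131 ≈ 131.0000.

E[X] = 131 = 131.0000.


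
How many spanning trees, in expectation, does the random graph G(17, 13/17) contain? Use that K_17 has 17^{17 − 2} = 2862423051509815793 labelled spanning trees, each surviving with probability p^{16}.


K_17 has 17^{17 − 2} = 2862423051509815793 labelled spanning trees.
For each such spanning tree H, let X_H = 1 if all 16 edges of H are present in G. Then P[X_H = 1] = p^{16} = (13/17)^{16} = 665416609183179841/48661191875666868481.
By linearity of expectation: E[X] = Σ_H E[X_H] = 2862423051509815793 · p^{16} = 2862423051509815793 · 665416609183179841/48661191875666868481 = 665416609183179841/17.
Numerically: E[X] ≈ 3.91422e+16.

E[X] = 2862423051509815793 · (13/17)^{16} = 665416609183179841/17 ≈ 3.91422e+16.


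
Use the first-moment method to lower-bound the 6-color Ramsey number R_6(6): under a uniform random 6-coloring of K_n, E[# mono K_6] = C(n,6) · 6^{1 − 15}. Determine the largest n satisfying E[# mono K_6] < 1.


We need C(n, 6) · 6^{1 − 15} < 1, i.e. C(n, 6) < 6^{15 − 1} = 78364164096.
Check values of n near the boundary:
  n = 195: C(195, 6) = 70656049360; 70656049360 < 78364164096? YES
  n = 196: C(196, 6) = 72887293024; 72887293024 < 78364164096? YES
  n = 197: C(197, 6) = 75176946208; 75176946208 < 78364164096? YES
  n = 198: C(198, 6) = 77526225777; 77526225777 < 78364164096? YES
  n = 199: C(199, 6) = 79936367511; 79936367511 < 78364164096? NO
  n = 200: C(200, 6) = 82408626300; 82408626300 < 78364164096? NO
The largest n with C(n, 6) < 78364164096 is n = 198 (where E[X] = 25842075259/26121388032 ≈ 0.989). Hence R_6(6) > 198, i.e. R_6(6) ≥ 199.

Largest n = 198; hence R_6(6) > 198.


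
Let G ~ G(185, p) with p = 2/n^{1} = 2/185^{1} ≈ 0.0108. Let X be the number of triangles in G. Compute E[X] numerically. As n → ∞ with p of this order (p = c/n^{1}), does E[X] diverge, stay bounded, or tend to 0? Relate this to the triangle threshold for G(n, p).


Number of potential triangles: C(185, 3) = 1038220.
Each occurs with probability p³ ≈ (0.0108)³ ≈ 1.26350e-06.
By linearity: E[X] = C(185, 3)·p³ ≈ 1038220 · 1.26350e-06 ≈ 1.312.
Here α = 1, so p = 2/n is exactly at the triangle threshold p ~ 1/n. Asymptotically E[X] → c³/6 = 2³/6 = 4/3 ≈ 1.333, a bounded constant. In this regime the triangle count is asymptotically Poisson(c³/6).

E[X] ≈ 1.312; in regime p = Θ(1/n^{1}) E[X] stays bounded (at the triangle threshold p ~ 1/n).


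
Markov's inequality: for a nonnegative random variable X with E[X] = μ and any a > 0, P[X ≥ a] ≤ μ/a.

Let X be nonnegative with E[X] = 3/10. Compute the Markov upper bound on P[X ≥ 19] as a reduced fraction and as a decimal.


μ = E[X] = 3/10, a = 19.
Markov: P[X ≥ 19] ≤ μ/a = (3/10)/19 = 3/190.
Numerically: ≈ 0.0158.
(Since a = 19 > μ = 0.3000, the bound 3/190 is < 1 and informative.)

P[X ≥ 19] ≤ 3/190 ≈ 0.0158.


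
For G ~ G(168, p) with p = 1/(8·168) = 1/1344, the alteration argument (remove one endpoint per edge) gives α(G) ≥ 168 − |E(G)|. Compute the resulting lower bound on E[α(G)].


E[|E(G)|] = C(168, 2)·p = 14028 · (1/1344) = 167/16.
E[α(G)] ≥ n − E[|E(G)|] = 168 − 167/16 = 2521/16.
Numerically: ≈ 157.562500.
(This is only a lower bound; the true E[α(G)] may be larger.)

E[α(G)] ≥ 2521/16 ≈ 157.562500.


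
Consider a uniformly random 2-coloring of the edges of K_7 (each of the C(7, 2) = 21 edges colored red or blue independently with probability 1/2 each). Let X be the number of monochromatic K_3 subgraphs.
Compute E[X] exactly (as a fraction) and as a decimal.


Let X = Σ_S X_S over the C(7, 3) = 35 subsets S of size 3, where X_S = 1 if the K_3 on S is monochromatic.
For a fixed S, the K_3 on S has C(3, 2) = 3 edges. P[all 3 edges red] = (1/2)^3, and likewise for blue, so P[monochromatic] = 2·(1/2)^3 = 2^{1 − 3} = 1/4.
By linearity: E[X] = C(7, 3) · 2^{1 − 3} = 35 · 1/4 = 35/4.
Numerically: E[X] ≈ 8.750000.

E[X] = C(7,3)·2^(1−C(3,2)) = 35/4 ≈ 8.750000.


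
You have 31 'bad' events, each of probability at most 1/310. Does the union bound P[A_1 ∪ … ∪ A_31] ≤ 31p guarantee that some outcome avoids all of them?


Union bound: P[∪_{i=1}^{31} A_i] ≤ Σ_i P[A_i] ≤ 31·p = 31·(1/310) = 1/10.
Numerically: 1/10 ≈ 0.1000000.
Is 1/10 < 1? YES.
Since P[∪ A_i] ≤ 1/10 < 1, the complement has P[∩ A_i^c] ≥ 1 − 1/10 = 9/10 > 0, so some outcome avoids every A_i.

31·p = 1/10 ≈ 0.1000000; existence CERTIFIED by the union bound.


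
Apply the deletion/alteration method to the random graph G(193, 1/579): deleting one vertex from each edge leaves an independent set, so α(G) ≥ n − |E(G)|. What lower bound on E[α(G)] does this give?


E[|E(G)|] = C(193, 2)·p = 18528 · (1/579) = 32.
E[α(G)] ≥ n − E[|E(G)|] = 193 − 32 = 161.
Numerically: ≈ 161.00000.
(This is only a lower bound; the true E[α(G)] may be larger.)

E[α(G)] ≥ 161 ≈ 161.00000.


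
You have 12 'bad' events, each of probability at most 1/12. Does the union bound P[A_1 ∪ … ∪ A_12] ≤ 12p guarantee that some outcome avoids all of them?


Union bound: P[∪_{i=1}^{12} A_i] ≤ Σ_i P[A_i] ≤ 12·p = 12·(1/12) = 1.
Numerically: 1 ≈ 1.0000000.
Is 1 < 1? NO.
Since the bound 1 is ≥ 1, the union bound is uninformative here; it does NOT by itself certify existence.

12·p = 1 ≈ 1.0000000; existence NOT certified by the union bound.


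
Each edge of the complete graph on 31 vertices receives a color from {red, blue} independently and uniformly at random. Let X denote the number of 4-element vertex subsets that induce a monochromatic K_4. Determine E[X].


Let X = Σ_S X_S over the C(31, 4) = 31465 subsets S of size 4, where X_S = 1 if the K_4 on S is monochromatic.
For a fixed S, the K_4 on S has C(4, 2) = 6 edges. P[all 6 edges red] = (1/2)^6, and likewise for blue, so P[monochromatic] = 2·(1/2)^6 = 2^{1 − 6} = 1/32.
Summing: E[X] = C(31, 4) · 2^{1 − 6} = 31465 · 1/32 = 31465/32.
Numerically: E[X] ≈ 983.281250.

E[X] = C(31,4)·2^(1−C(4,2)) = 31465/32 ≈ 983.281250.


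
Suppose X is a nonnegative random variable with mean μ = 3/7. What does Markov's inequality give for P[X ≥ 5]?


μ = E[X] = 3/7, a = 5.
Markov: P[X ≥ 5] ≤ μ/a = (3/7)/5 = 3/35.
Numerically: ≈ 0.086.
(Since a = 5 > μ = 0.429, the bound 3/35 is < 1 and informative.)

P[X ≥ 5] ≤ 3/35 ≈ 0.086.


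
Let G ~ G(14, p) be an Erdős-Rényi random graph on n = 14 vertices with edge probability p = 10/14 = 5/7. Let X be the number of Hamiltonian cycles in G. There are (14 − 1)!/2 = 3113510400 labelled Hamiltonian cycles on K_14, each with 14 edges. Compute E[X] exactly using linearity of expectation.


K_14 has (14 − 1)!/2 = 3113510400 labelled Hamiltonian cycles.
For each such Hamiltonian cycle H, let X_H = 1 if all 14 edges of H are present in G. Then P[X_H = 1] = p^{14} = (5/7)^{14} = 6103515625/678223072849.
Summing the indicators: E[X] = Σ_H E[X_H] = 3113510400 · p^{14} = 3113510400 · 6103515625/678223072849 = 2714765625000000000/96889010407.
Numerically: E[X] ≈ 2.8e+07.

E[X] = 3113510400 · (5/7)^{14} = 2714765625000000000/96889010407 ≈ 2.8e+07.


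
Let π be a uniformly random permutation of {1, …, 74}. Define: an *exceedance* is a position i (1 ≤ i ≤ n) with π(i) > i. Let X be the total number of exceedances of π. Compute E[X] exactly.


Write X = Σ_{i=1}^{74} X_i, where X_i = 1_{π(i) > i}.
For each fixed i, π(i) is uniform over {1, …, 74} (marginal of a uniform permutation), so P[π(i) > i] = (n − i)/n. Summing: Σ_{i=1}^{74} (n − i)/n = (0 + 1 + … + 73)/74 = 74(74 − 1)/(2·74) = (74 − 1)/2.
Hence E[X] = Σ_{i=1}^{74} (74 − i)/74 = 73/2 ≈ 36.5000.

E[X] = 73/2 = 36.5000.


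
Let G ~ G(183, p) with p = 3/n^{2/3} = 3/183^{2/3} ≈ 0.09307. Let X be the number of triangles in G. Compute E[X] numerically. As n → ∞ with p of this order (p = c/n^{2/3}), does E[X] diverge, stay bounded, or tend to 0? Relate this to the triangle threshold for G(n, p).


Number of potential triangles: C(183, 3) = 1004731.
Each occurs with probability p³ ≈ (0.09307)³ ≈ 8.062349e-04.
By linearity: E[X] = C(183, 3)·p³ ≈ 1004731 · 8.062349e-04 ≈ 810.0492.
Since α = 2/3 < 1, p = c/n^{2/3} ≫ 1/n is above the triangle threshold p ~ 1/n. Asymptotically E[X] ~ (c³/6)·n^{3(1−α)} = (3³/6)·n^{1} → ∞; triangles are abundant w.h.p.

E[X] ≈ 810.0492; in regime p = Θ(1/n^{2/3}) E[X] diverges (above the triangle threshold p ~ 1/n).


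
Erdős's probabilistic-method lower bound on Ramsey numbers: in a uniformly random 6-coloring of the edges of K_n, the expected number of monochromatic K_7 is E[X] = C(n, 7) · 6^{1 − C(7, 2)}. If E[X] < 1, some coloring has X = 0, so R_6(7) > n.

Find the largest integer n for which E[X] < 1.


We need C(n, 7) · 6^{1 − 21} < 1, i.e. C(n, 7) < 6^{21 − 1} = 3656158440062976.
Check values of n near the boundary:
  n = 566: C(566, 7) = 3557206237959440; 3557206237959440 < 3656158440062976? YES
  n = 567: C(567, 7) = 3601671315933933; 3601671315933933 < 3656158440062976? YES
  n = 568: C(568, 7) = 3646611956239704; 3646611956239704 < 3656158440062976? YES
  n = 569: C(569, 7) = 3692032389858348; 3692032389858348 < 3656158440062976? NO
The largest n with C(n, 7) < 3656158440062976 is n = 568 (where E[X] = 16882462760369/16926659444736 ≈ 0.997). Hence R_6(7) > 568, i.e. R_6(7) ≥ 569.

Largest n = 568; hence R_6(7) > 568.


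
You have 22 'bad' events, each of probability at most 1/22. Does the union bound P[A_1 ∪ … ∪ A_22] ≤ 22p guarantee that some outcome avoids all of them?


Union bound: P[∪_{i=1}^{22} A_i] ≤ Σ_i P[A_i] ≤ 22·p = 22·(1/22) = 1.
Numerically: 1 ≈ 1.0000.
Is 1 < 1? NO.
Since the bound 1 is ≥ 1, the union bound is uninformative here; it does NOT by itself certify existence.

22·p = 1 ≈ 1.0000; existence NOT certified by the union bound.


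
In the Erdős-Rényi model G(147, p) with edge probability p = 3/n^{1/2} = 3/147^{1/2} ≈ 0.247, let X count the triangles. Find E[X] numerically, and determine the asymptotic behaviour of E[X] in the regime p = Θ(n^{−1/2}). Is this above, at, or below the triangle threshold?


Number of potential triangles: C(147, 3) = 518665.
Each occurs with probability p³ ≈ (0.247)³ ≈ 1.51491e-02.
By linearity: E[X] = C(147, 3)·p³ ≈ 518665 · 1.51491e-02 ≈ 7857.325.
Since α = 1/2 < 1, p = c/n^{1/2} ≫ 1/n is above the triangle threshold p ~ 1/n. Asymptotically E[X] ~ (c³/6)·n^{3(1−α)} = (3³/6)·n^{1.5} → ∞; triangles are abundant w.h.p.

E[X] ≈ 7857.325; in regime p = Θ(1/n^{1/2}) E[X] diverges (above the triangle threshold p ~ 1/n).


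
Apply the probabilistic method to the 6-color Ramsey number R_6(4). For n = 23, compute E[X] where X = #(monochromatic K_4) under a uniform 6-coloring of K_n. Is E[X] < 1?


E[X] = C(23, 4) · 6^{1 − 6} = 8855 · 6^{−5} = 8855/7776.
As a reduced fraction: E[X] = 8855/7776 ≈ 1.1387603.
Is E[X] < 1? NO.
Since E[X] ≥ 1, the first-moment bound is inconclusive at n = 23; it does NOT by itself certify R_6(4) > 23.

E[X] = 8855/7776 ≈ 1.1387603; E[X] ≥ 1; first-moment method inconclusive here.


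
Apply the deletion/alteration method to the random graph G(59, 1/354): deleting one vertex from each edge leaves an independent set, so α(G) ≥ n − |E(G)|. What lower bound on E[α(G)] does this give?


E[|E(G)|] = C(59, 2)·p = 1711 · (1/354) = 29/6.
E[α(G)] ≥ n − E[|E(G)|] = 59 − 29/6 = 325/6.
Numerically: ≈ 54.167.
(This is only a lower bound; the true E[α(G)] may be larger.)

E[α(G)] ≥ 325/6 ≈ 54.167.


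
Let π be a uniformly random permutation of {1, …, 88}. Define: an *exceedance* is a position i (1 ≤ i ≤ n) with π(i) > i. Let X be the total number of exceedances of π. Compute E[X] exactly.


Write X = Σ_{i=1}^{88} X_i, where X_i = 1_{π(i) > i}.
For each fixed i, π(i) is uniform over {1, …, 88} (marginal of a uniform permutation), so P[π(i) > i] = (n − i)/n. Summing: Σ_{i=1}^{88} (n − i)/n = (0 + 1 + … + 87)/88 = 88(88 − 1)/(2·88) = (88 − 1)/2.
Hence E[X] = Σ_{i=1}^{88} (88 − i)/88 = 87/2 ≈ 43.500000.

E[X] = 87/2 = 43.500000.


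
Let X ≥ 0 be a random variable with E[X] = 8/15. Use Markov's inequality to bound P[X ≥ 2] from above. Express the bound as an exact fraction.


μ = E[X] = 8/15, a = 2.
Markov: P[X ≥ 2] ≤ μ/a = (8/15)/2 = 4/15.
Numerically: ≈ 0.267.
(Since a = 2 > μ = 0.533, the bound 4/15 is < 1 and informative.)

P[X ≥ 2] ≤ 4/15 ≈ 0.267.


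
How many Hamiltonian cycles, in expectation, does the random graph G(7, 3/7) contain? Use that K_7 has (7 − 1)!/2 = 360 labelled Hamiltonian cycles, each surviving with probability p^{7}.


K_7 has (7 − 1)!/2 = 360 labelled Hamiltonian cycles.
For each such Hamiltonian cycle H, let X_H = 1 if all 7 edges of H are present in G. Then P[X_H = 1] = p^{7} = (3/7)^{7} = 2187/823543.
Summing the indicators: E[X] = Σ_H E[X_H] = 360 · p^{7} = 360 · 2187/823543 = 787320/823543.
Numerically: E[X] ≈ 0.956016.

E[X] = 360 · (3/7)^{7} = 787320/823543 ≈ 0.956016.


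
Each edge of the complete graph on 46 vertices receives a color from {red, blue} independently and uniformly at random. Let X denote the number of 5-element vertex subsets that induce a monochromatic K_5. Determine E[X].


Let X = Σ_S X_S over the C(46, 5) = 1370754 subsets S of size 5, where X_S = 1 if the K_5 on S is monochromatic.
For a fixed S, the K_5 on S has C(5, 2) = 10 edges. P[all 10 edges red] = (1/2)^10, and likewise for blue, so P[monochromatic] = 2·(1/2)^10 = 2^{1 − 10} = 1/512.
By linearity of expectation: E[X] = C(46, 5) · 2^{1 − 10} = 1370754 · 1/512 = 685377/256.
Numerically: E[X] ≈ 2677.2539.

E[X] = C(46,5)·2^(1−C(5,2)) = 685377/256 ≈ 2677.2539.


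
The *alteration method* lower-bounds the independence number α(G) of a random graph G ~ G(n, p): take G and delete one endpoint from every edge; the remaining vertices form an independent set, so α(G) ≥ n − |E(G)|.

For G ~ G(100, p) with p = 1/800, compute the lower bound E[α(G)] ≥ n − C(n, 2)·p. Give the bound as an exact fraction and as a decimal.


E[|E(G)|] = C(100, 2)·p = 4950 · (1/800) = 99/16.
E[α(G)] ≥ n − E[|E(G)|] = 100 − 99/16 = 1501/16.
Numerically: ≈ 93.81250.
(This is only a lower bound; the true E[α(G)] may be larger.)

E[α(G)] ≥ 1501/16 ≈ 93.81250.


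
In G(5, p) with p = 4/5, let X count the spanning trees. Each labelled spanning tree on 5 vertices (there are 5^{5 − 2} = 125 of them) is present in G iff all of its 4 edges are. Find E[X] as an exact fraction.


K_5 has 5^{5 − 2} = 125 labelled spanning trees.
For each such spanning tree H, let X_H = 1 if all 4 edges of H are present in G. Then P[X_H = 1] = p^{4} = (4/5)^{4} = 256/625.
By linearity: E[X] = Σ_H E[X_H] = 125 · p^{4} = 125 · 256/625 = 256/5.
Numerically: E[X] ≈ 51.2.

E[X] = 125 · (4/5)^{4} = 256/5 ≈ 51.2.


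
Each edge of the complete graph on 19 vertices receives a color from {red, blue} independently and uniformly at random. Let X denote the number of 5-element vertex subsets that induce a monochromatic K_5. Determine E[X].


Let X = Σ_S X_S over the C(19, 5) = 11628 subsets S of size 5, where X_S = 1 if the K_5 on S is monochromatic.
For a fixed S, the K_5 on S has C(5, 2) = 10 edges. P[all 10 edges red] = (1/2)^10, and likewise for blue, so P[monochromatic] = 2·(1/2)^10 = 2^{1 − 10} = 1/512.
By linearity of expectation: E[X] = C(19, 5) · 2^{1 − 10} = 11628 · 1/512 = 2907/128.
Numerically: E[X] ≈ 22.71094.

E[X] = C(19,5)·2^(1−C(5,2)) = 2907/128 ≈ 22.71094.


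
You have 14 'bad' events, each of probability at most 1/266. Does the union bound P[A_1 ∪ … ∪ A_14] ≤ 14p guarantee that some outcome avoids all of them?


Union bound: P[∪_{i=1}^{14} A_i] ≤ Σ_i P[A_i] ≤ 14·p = 14·(1/266) = 1/19.
Numerically: 1/19 ≈ 0.052632.
Is 1/19 < 1? YES.
Since P[∪ A_i] ≤ 1/19 < 1, the complement has P[∩ A_i^c] ≥ 1 − 1/19 = 18/19 > 0, so some outcome avoids every A_i.

14·p = 1/19 ≈ 0.052632; existence CERTIFIED by the union bound.


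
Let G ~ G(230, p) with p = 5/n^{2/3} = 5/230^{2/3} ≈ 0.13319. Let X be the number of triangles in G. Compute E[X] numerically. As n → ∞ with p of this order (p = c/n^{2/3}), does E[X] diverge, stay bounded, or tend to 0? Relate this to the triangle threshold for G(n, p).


Number of potential triangles: C(230, 3) = 2001460.
Each occurs with probability p³ ≈ (0.13319)³ ≈ 2.3629490e-03.
By linearity: E[X] = C(230, 3)·p³ ≈ 2001460 · 2.3629490e-03 ≈ 4729.34783.
Since α = 2/3 < 1, p = c/n^{2/3} ≫ 1/n is above the triangle threshold p ~ 1/n. Asymptotically E[X] ~ (c³/6)·n^{3(1−α)} = (5³/6)·n^{1} → ∞; triangles are abundant w.h.p.

E[X] ≈ 4729.34783; in regime p = Θ(1/n^{2/3}) E[X] diverges (above the triangle threshold p ~ 1/n).


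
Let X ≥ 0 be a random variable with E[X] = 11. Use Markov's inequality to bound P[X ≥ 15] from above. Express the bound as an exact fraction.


μ = E[X] = 11, a = 15.
Markov: P[X ≥ 15] ≤ μ/a = (11)/15 = 11/15.
Numerically: ≈ 0.73333.
(Since a = 15 > μ = 11.00000, the bound 11/15 is < 1 and informative.)

P[X ≥ 15] ≤ 11/15 ≈ 0.73333.


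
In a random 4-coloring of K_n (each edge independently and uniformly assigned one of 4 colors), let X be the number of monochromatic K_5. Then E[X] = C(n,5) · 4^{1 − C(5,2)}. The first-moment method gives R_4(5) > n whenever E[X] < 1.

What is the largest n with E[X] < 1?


We need C(n, 5) · 4^{1 − 10} < 1, i.e. C(n, 5) < 4^{10 − 1} = 262144.
Check values of n near the boundary:
  n = 30: C(30, 5) = 142506; 142506 < 262144? YES
  n = 31: C(31, 5) = 169911; 169911 < 262144? YES
  n = 32: C(32, 5) = 201376; 201376 < 262144? YES
  n = 33: C(33, 5) = 237336; 237336 < 262144? YES
  n = 34: C(34, 5) = 278256; 278256 < 262144? NO
The largest n with C(n, 5) < 262144 is n = 33 (where E[X] = 29667/32768 ≈ 0.9054). Hence R_4(5) > 33, i.e. R_4(5) ≥ 34.

Largest n = 33; hence R_4(5) > 33.


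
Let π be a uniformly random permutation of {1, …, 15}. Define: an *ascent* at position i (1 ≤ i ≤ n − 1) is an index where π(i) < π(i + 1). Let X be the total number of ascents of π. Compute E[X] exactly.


Write X = Σ X_I over i = 1, …, 14, with X_I the indicator of one ascent.
There are 14 indicators.
For each fixed i, the pair (π(i), π(i+1)) is a uniformly random ordered pair of distinct values from {1, …, 15}; by symmetry P[π(i) < π(i+1)] = 1/2.
By linearity: E[X] = 14 · (1/2) = (15 − 1) · (1/2) = 7 ≈ 7.00000.

E[X] = 7 = 7.00000.


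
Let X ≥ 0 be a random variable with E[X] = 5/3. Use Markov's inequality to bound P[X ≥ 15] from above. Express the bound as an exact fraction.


μ = E[X] = 5/3, a = 15.
Markov: P[X ≥ 15] ≤ μ/a = (5/3)/15 = 1/9.
Numerically: ≈ 0.111111.
(Since a = 15 > μ = 1.666667, the bound 1/9 is < 1 and informative.)

P[X ≥ 15] ≤ 1/9 ≈ 0.111111.


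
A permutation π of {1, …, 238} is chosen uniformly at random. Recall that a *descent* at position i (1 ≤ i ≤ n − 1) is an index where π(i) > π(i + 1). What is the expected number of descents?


Write X = Σ X_I over i = 1, …, 237, with X_I the indicator of one descent.
There are 237 indicators.
For each fixed i, the pair (π(i), π(i+1)) is a uniformly random ordered pair of distinct values from {1, …, 238}; by symmetry P[π(i) > π(i+1)] = 1/2.
By linearity: E[X] = 237 · (1/2) = (238 − 1) · (1/2) = 237/2 ≈ 118.5000.

E[X] = 237/2 = 118.5000.


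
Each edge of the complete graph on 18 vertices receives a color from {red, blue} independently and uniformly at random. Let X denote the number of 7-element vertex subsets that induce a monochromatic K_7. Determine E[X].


Let X = Σ_S X_S over the C(18, 7) = 31824 subsets S of size 7, where X_S = 1 if the K_7 on S is monochromatic.
For a fixed S, the K_7 on S has C(7, 2) = 21 edges. P[all 21 edges red] = (1/2)^21, and likewise for blue, so P[monochromatic] = 2·(1/2)^21 = 2^{1 − 21} = 1/1048576.
By linearity of expectation: E[X] = C(18, 7) · 2^{1 − 21} = 31824 · 1/1048576 = 1989/65536.
Numerically: E[X] ≈ 0.0303.

E[X] = C(18,7)·2^(1−C(7,2)) = 1989/65536 ≈ 0.0303.


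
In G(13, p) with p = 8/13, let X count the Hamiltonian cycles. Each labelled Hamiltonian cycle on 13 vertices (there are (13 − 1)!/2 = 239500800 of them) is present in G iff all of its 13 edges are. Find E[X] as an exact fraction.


K_13 has (13 − 1)!/2 = 239500800 labelled Hamiltonian cycles.
For each such Hamiltonian cycle H, let X_H = 1 if all 13 edges of H are present in G. Then P[X_H = 1] = p^{13} = (8/13)^{13} = 549755813888/302875106592253.
By linearity of expectation: E[X] = Σ_H E[X_H] = 239500800 · p^{13} = 239500800 · 549755813888/302875106592253 = 131666957230827110400/302875106592253.
Numerically: E[X] ≈ 4.347e+05.

E[X] = 239500800 · (8/13)^{13} = 131666957230827110400/302875106592253 ≈ 4.347e+05.


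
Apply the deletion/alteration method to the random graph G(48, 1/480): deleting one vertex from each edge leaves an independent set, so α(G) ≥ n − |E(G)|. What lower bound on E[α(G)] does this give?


E[|E(G)|] = C(48, 2)·p = 1128 · (1/480) = 47/20.
E[α(G)] ≥ n − E[|E(G)|] = 48 − 47/20 = 913/20.
Numerically: ≈ 45.6500.
(This is only a lower bound; the true E[α(G)] may be larger.)

E[α(G)] ≥ 913/20 ≈ 45.6500.


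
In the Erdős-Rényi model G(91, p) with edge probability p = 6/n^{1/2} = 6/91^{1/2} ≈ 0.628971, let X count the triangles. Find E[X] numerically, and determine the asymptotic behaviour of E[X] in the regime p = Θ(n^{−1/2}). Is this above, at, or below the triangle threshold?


Number of potential triangles: C(91, 3) = 121485.
Each occurs with probability p³ ≈ (0.628971)³ ≈ 2.48823654e-01.
By linearity: E[X] = C(91, 3)·p³ ≈ 121485 · 2.48823654e-01 ≈ 30228.341552.
Since α = 1/2 < 1, p = c/n^{1/2} ≫ 1/n is above the triangle threshold p ~ 1/n. Asymptotically E[X] ~ (c³/6)·n^{3(1−α)} = (6³/6)·n^{1.5} → ∞; triangles are abundant w.h.p.

E[X] ≈ 30228.341552; in regime p = Θ(1/n^{1/2}) E[X] diverges (above the triangle threshold p ~ 1/n).


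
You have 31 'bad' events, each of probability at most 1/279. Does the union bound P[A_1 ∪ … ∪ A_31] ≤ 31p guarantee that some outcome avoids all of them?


Union bound: P[∪_{i=1}^{31} A_i] ≤ Σ_i P[A_i] ≤ 31·p = 31·(1/279) = 1/9.
Numerically: 1/9 ≈ 0.1111111.
Is 1/9 < 1? YES.
Since P[∪ A_i] ≤ 1/9 < 1, the complement has P[∩ A_i^c] ≥ 1 − 1/9 = 8/9 > 0, so some outcome avoids every A_i.

31·p = 1/9 ≈ 0.1111111; existence CERTIFIED by the union bound.


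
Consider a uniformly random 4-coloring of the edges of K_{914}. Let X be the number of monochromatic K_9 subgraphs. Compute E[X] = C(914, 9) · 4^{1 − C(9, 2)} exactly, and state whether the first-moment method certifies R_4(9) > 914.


E[X] = C(914, 9) · 4^{1 − 36} = 1179217089587653905932 · 4^{−35} = 1179217089587653905932/1180591620717411303424.
As a reduced fraction: E[X] = 294804272396913476483/295147905179352825856 ≈ 0.9988357.
Is E[X] < 1? YES.
Since E[X] < 1, there exists a 4-coloring of K_{914} with no monochromatic K_9; hence R_4(9) > 914.

E[X] = 294804272396913476483/295147905179352825856 ≈ 0.9988357; E[X] < 1, so R_4(9) > 914.


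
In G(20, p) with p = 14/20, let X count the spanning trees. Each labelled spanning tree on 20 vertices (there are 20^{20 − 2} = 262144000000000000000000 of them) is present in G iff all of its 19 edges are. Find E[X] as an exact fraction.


K_20 has 20^{20 − 2} = 262144000000000000000000 labelled spanning trees.
For each such spanning tree H, let X_H = 1 if all 19 edges of H are present in G. Then P[X_H = 1] = p^{19} = (7/10)^{19} = 11398895185373143/10000000000000000000.
By linearity of expectation: E[X] = Σ_H E[X_H] = 262144000000000000000000 · p^{19} = 262144000000000000000000 · 11398895185373143/10000000000000000000 = 1494075989737228599296/5.
Numerically: E[X] ≈ 2.9882e+20.

E[X] = 262144000000000000000000 · (7/10)^{19} = 1494075989737228599296/5 ≈ 2.9882e+20.


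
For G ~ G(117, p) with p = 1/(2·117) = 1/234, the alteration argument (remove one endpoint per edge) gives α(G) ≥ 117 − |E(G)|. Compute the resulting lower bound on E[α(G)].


E[|E(G)|] = C(117, 2)·p = 6786 · (1/234) = 29.
E[α(G)] ≥ n − E[|E(G)|] = 117 − 29 = 88.
Numerically: ≈ 88.0000.
(This is only a lower bound; the true E[α(G)] may be larger.)

E[α(G)] ≥ 88 ≈ 88.0000.


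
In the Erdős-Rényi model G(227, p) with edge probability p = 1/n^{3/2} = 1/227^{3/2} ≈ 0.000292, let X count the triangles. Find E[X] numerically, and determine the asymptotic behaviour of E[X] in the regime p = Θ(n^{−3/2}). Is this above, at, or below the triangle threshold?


Number of potential triangles: C(227, 3) = 1923825.
Each occurs with probability p³ ≈ (0.000292)³ ≈ 2.49968e-11.
By linearity: E[X] = C(227, 3)·p³ ≈ 1923825 · 2.49968e-11 ≈ 0.000.
Since α = 3/2 > 1, p = c/n^{3/2} = o(1/n) is below the triangle threshold p ~ 1/n. Asymptotically E[X] ~ (c³/6)·n^{3(1−α)} = (1³/6)·n^{-1.5} → 0, so by Markov's inequality G has no triangles w.h.p.

E[X] ≈ 0.000; in regime p = Θ(1/n^{3/2}) E[X] tends to 0 (below the triangle threshold p ~ 1/n).


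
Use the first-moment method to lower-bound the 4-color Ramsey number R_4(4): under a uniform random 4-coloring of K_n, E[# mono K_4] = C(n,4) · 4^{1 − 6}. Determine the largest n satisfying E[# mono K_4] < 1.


We need C(n, 4) · 4^{1 − 6} < 1, i.e. C(n, 4) < 4^{6 − 1} = 1024.
Check values of n near the boundary:
  n = 11: C(11, 4) = 330; 330 < 1024? YES
  n = 12: C(12, 4) = 495; 495 < 1024? YES
  n = 13: C(13, 4) = 715; 715 < 1024? YES
  n = 14: C(14, 4) = 1001; 1001 < 1024? YES
  n = 15: C(15, 4) = 1365; 1365 < 1024? NO
  n = 16: C(16, 4) = 1820; 1820 < 1024? NO
The largest n with C(n, 4) < 1024 is n = 14 (where E[X] = 1001/1024 ≈ 0.9775). Hence R_4(4) > 14, i.e. R_4(4) ≥ 15.

Largest n = 14; hence R_4(4) > 14.


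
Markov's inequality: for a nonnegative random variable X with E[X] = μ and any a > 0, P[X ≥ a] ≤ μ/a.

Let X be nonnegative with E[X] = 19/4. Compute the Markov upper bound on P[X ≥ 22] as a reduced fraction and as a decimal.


μ = E[X] = 19/4, a = 22.
Markov: P[X ≥ 22] ≤ μ/a = (19/4)/22 = 19/88.
Numerically: ≈ 0.2159.
(Since a = 22 > μ = 4.7500, the bound 19/88 is < 1 and informative.)

P[X ≥ 22] ≤ 19/88 ≈ 0.2159.


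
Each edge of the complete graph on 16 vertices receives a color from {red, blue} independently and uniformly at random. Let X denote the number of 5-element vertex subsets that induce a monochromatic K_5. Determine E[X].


Let X = Σ_S X_S over the C(16, 5) = 4368 subsets S of size 5, where X_S = 1 if the K_5 on S is monochromatic.
For a fixed S, the K_5 on S has C(5, 2) = 10 edges. P[all 10 edges red] = (1/2)^10, and likewise for blue, so P[monochromatic] = 2·(1/2)^10 = 2^{1 − 10} = 1/512.
Summing: E[X] = C(16, 5) · 2^{1 − 10} = 4368 · 1/512 = 273/32.
Numerically: E[X] ≈ 8.531.

E[X] = C(16,5)·2^(1−C(5,2)) = 273/32 ≈ 8.531.


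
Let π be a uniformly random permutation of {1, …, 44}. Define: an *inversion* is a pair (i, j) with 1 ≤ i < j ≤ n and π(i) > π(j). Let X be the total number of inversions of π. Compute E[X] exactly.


Write X = Σ X_I over the C(44, 2) = 946 pairs i < j, with X_I the indicator of one inversion.
There are 946 indicators.
For each fixed pair i < j, the values π(i) and π(j) are two distinct elements of {1, …, 44} in uniformly random order; by symmetry P[π(i) > π(j)] = 1/2.
By linearity: E[X] = 946 · (1/2) = C(44, 2) · (1/2) = 946/2 = 473 ≈ 473.0000.

E[X] = 473 = 473.0000.


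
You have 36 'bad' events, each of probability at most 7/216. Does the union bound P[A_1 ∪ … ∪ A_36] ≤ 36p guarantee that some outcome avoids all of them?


Union bound: P[∪_{i=1}^{36} A_i] ≤ Σ_i P[A_i] ≤ 36·p = 36·(7/216) = 7/6.
Numerically: 7/6 ≈ 1.167.
Is 7/6 < 1? NO.
Since the bound 7/6 is ≥ 1, the union bound is uninformative here; it does NOT by itself certify existence.

36·p = 7/6 ≈ 1.167; existence NOT certified by the union bound.


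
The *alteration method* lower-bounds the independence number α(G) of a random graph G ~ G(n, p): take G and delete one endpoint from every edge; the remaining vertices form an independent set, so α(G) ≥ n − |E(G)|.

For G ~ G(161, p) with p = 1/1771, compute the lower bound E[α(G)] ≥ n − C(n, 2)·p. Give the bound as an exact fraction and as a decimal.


E[|E(G)|] = C(161, 2)·p = 12880 · (1/1771) = 80/11.
E[α(G)] ≥ n − E[|E(G)|] = 161 − 80/11 = 1691/11.
Numerically: ≈ 153.72727.
(This is only a lower bound; the true E[α(G)] may be larger.)

E[α(G)] ≥ 1691/11 ≈ 153.72727.


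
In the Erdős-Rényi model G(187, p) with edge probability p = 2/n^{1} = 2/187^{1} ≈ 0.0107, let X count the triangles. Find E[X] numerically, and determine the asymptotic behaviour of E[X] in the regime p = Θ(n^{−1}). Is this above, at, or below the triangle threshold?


Number of potential triangles: C(187, 3) = 1072445.
Each occurs with probability p³ ≈ (0.0107)³ ≈ 1.22339e-06.
By linearity: E[X] = C(187, 3)·p³ ≈ 1072445 · 1.22339e-06 ≈ 1.312.
Here α = 1, so p = 2/n is exactly at the triangle threshold p ~ 1/n. Asymptotically E[X] → c³/6 = 2³/6 = 4/3 ≈ 1.333, a bounded constant. In this regime the triangle count is asymptotically Poisson(c³/6).

E[X] ≈ 1.312; in regime p = Θ(1/n^{1}) E[X] stays bounded (at the triangle threshold p ~ 1/n).


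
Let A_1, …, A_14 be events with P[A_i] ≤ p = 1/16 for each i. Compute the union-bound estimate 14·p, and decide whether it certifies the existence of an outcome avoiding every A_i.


Union bound: P[∪_{i=1}^{14} A_i] ≤ Σ_i P[A_i] ≤ 14·p = 14·(1/16) = 7/8.
Numerically: 7/8 ≈ 0.875000.
Is 7/8 < 1? YES.
Since P[∪ A_i] ≤ 7/8 < 1, the complement has P[∩ A_i^c] ≥ 1 − 7/8 = 1/8 > 0, so some outcome avoids every A_i.

14·p = 7/8 ≈ 0.875000; existence CERTIFIED by the union bound.


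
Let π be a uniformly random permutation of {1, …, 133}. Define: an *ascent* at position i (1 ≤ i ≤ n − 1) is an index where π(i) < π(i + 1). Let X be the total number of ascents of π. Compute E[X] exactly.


Write X = Σ X_I over i = 1, …, 132, with X_I the indicator of one ascent.
There are 132 indicators.
For each fixed i, the pair (π(i), π(i+1)) is a uniformly random ordered pair of distinct values from {1, …, 133}; by symmetry P[π(i) < π(i+1)] = 1/2.
By linearity: E[X] = 132 · (1/2) = (133 − 1) · (1/2) = 66 ≈ 66.000.

E[X] = 66 = 66.000.


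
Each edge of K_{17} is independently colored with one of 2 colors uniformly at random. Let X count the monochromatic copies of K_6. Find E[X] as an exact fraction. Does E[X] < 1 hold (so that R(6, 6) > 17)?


E[X] = C(17, 6) · 2^{1 − 15} = 12376 · 2^{−14} = 12376/16384.
As a reduced fraction: E[X] = 1547/2048 ≈ 0.755.
Is E[X] < 1? YES.
Since E[X] < 1, there exists a 2-coloring of K_{17} with no monochromatic K_6; hence R(6, 6) > 17.

E[X] = 1547/2048 ≈ 0.755; E[X] < 1, so R(6, 6) > 17.


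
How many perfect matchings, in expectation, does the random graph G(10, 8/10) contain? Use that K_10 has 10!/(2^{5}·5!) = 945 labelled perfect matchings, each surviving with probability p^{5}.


K_10 has 10!/(2^{5}·5!) = 945 labelled perfect matchings.
For each such perfect matching H, let X_H = 1 if all 5 edges of H are present in G. Then P[X_H = 1] = p^{5} = (4/5)^{5} = 1024/3125.
Summing the indicators: E[X] = Σ_H E[X_H] = 945 · p^{5} = 945 · 1024/3125 = 193536/625.
Numerically: E[X] ≈ 310.

E[X] = 945 · (4/5)^{5} = 193536/625 ≈ 310.


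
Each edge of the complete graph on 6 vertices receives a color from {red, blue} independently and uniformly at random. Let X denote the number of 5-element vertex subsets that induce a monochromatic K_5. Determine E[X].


Let X = Σ_S X_S over the C(6, 5) = 6 subsets S of size 5, where X_S = 1 if the K_5 on S is monochromatic.
For a fixed S, the K_5 on S has C(5, 2) = 10 edges. P[all 10 edges red] = (1/2)^10, and likewise for blue, so P[monochromatic] = 2·(1/2)^10 = 2^{1 − 10} = 1/512.
Summing: E[X] = C(6, 5) · 2^{1 − 10} = 6 · 1/512 = 3/256.
Numerically: E[X] ≈ 0.0117.

E[X] = C(6,5)·2^(1−C(5,2)) = 3/256 ≈ 0.0117.


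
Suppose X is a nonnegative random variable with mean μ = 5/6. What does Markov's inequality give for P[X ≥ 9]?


μ = E[X] = 5/6, a = 9.
Markov: P[X ≥ 9] ≤ μ/a = (5/6)/9 = 5/54.
Numerically: ≈ 0.0926.
(Since a = 9 > μ = 0.8333, the bound 5/54 is < 1 and informative.)

P[X ≥ 9] ≤ 5/54 ≈ 0.0926.


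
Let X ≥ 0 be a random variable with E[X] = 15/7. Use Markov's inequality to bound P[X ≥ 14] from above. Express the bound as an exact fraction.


μ = E[X] = 15/7, a = 14.
Markov: P[X ≥ 14] ≤ μ/a = (15/7)/14 = 15/98.
Numerically: ≈ 0.153.
(Since a = 14 > μ = 2.143, the bound 15/98 is < 1 and informative.)

P[X ≥ 14] ≤ 15/98 ≈ 0.153.


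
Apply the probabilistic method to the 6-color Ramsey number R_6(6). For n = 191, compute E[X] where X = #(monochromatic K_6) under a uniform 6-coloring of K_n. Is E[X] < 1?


E[X] = C(191, 6) · 6^{1 − 15} = 62291483793 · 6^{−14} = 62291483793/78364164096.
As a reduced fraction: E[X] = 6921275977/8707129344 ≈ 0.79490.
Is E[X] < 1? YES.
Since E[X] < 1, there exists a 6-coloring of K_{191} with no monochromatic K_6; hence R_6(6) > 191.

E[X] = 6921275977/8707129344 ≈ 0.79490; E[X] < 1, so R_6(6) > 191.


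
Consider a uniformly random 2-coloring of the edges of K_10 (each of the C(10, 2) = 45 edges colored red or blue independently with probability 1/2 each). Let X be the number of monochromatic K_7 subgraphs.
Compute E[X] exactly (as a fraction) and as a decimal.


Let X = Σ_S X_S over the C(10, 7) = 120 subsets S of size 7, where X_S = 1 if the K_7 on S is monochromatic.
For a fixed S, the K_7 on S has C(7, 2) = 21 edges. P[all 21 edges red] = (1/2)^21, and likewise for blue, so P[monochromatic] = 2·(1/2)^21 = 2^{1 − 21} = 1/1048576.
Summing: E[X] = C(10, 7) · 2^{1 − 21} = 120 · 1/1048576 = 15/131072.
Numerically: E[X] ≈ 0.0001.

E[X] = C(10,7)·2^(1−C(7,2)) = 15/131072 ≈ 0.0001.


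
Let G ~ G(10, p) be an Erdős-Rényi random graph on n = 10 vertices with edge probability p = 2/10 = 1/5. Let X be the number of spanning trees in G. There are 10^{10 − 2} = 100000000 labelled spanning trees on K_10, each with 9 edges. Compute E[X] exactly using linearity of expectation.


K_10 has 10^{10 − 2} = 100000000 labelled spanning trees.
For each such spanning tree H, let X_H = 1 if all 9 edges of H are present in G. Then P[X_H = 1] = p^{9} = (1/5)^{9} = 1/1953125.
By linearity of expectation: E[X] = Σ_H E[X_H] = 100000000 · p^{9} = 100000000 · 1/1953125 = 256/5.
Numerically: E[X] ≈ 51.2.

E[X] = 100000000 · (1/5)^{9} = 256/5 ≈ 51.2.
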